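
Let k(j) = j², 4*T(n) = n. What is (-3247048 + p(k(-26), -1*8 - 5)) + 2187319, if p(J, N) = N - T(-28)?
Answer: -1059735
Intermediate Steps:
T(n) = n/4
p(J, N) = 7 + N (p(J, N) = N - (-28)/4 = N - 1*(-7) = N + 7 = 7 + N)
(-3247048 + p(k(-26), -1*8 - 5)) + 2187319 = (-3247048 + (7 + (-1*8 - 5))) + 2187319 = (-3247048 + (7 + (-8 - 5))) + 2187319 = (-3247048 + (7 - 13)) + 2187319 = (-3247048 - 6) + 2187319 = -3247054 + 2187319 = -1059735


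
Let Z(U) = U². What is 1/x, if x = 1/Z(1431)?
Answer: 2047761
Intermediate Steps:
x = 1/2047761 (x = 1/(1431²) = 1/2047761 ≈ 4.8834e-7)
1/x = 1/(1/2047761) = 2047761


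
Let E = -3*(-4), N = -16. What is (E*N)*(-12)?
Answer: 2304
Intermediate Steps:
E = 12
(E*N)*(-12) = (12*(-16))*(-12) = -192*(-12) = 2304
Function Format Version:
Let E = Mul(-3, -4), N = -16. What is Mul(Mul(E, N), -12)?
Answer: 2304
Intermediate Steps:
E = 12
Mul(Mul(E, N), -12) = Mul(Mul(12, -16), -12) = Mul(-192, -12) = 2304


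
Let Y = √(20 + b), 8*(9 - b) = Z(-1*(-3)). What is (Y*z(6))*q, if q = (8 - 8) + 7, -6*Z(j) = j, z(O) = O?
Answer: 21*√465/2 ≈ 226.42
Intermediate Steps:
Z(j) = -j/6
b = 145/16 (b = 9 - (-1)*(-1*(-3))/48 = 9 - (-1)*3/48 = 9 - ⅛*(-½) = 9 + 1/16 = 145/16 ≈ 9.0625)
Y = √465/4 (Y = √(20 + 145/16) = √(465/16) = √465/4 ≈ 5.3910)
q = 7 (q = 0 + 7 = 7)
(Y*z(6))*q = ((√465/4)*6)*7 = (3*√465/2)*7 = 21*√465/2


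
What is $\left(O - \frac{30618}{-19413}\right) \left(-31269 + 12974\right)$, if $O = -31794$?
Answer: $\frac{418200867840}{719} \approx 5.8164 \cdot 10^{8}$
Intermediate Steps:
$\left(O - \frac{30618}{-19413}\right) \left(-31269 + 12974\right) = \left(-31794 - \frac{30618}{-19413}\right) \left(-31269 + 12974\right) = \left(-31794 - - \frac{1134}{719}\right) \left(-18295\right) = \left(-31794 + \frac{1134}{719}\right) \left(-18295\right) = \left(- \frac{22858752}{719}\right) \left(-18295\right) = \frac{418200867840}{719}$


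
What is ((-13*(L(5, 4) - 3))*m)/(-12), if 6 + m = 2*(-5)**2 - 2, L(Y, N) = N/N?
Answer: -91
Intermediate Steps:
L(Y, N) = 1
m = 42 (m = -6 + (2*(-5)**2 - 2) = -6 + (2*25 - 2) = -6 + (50 - 2) = -6 + 48 = 42)
((-13*(L(5, 4) - 3))*m)/(-12) = (-13*(1 - 3)*42)/(-12) = -(-13*(-2))*42/12 = -13*42/6 = -1/12*1092 = -91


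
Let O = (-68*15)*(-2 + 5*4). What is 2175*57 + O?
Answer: 105615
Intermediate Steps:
O = -18360 (O = -1020*(-2 + 20) = -1020*18 = -18360)
2175*57 + O = 2175*57 - 18360 = 123975 - 18360 = 105615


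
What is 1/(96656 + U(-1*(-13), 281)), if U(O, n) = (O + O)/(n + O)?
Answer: 147/14208445 ≈ 1.0346e-5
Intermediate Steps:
U(O, n) = 2*O/(O + n) (U(O, n) = (2*O)/(O + n) = 2*O/(O + n))
1/(96656 + U(-1*(-13), 281)) = 1/(96656 + 2*(-1*(-13))/(-1*(-13) + 281)) = 1/(96656 + 2*13/(13 + 281)) = 1/(96656 + 2*13/294) = 1/(96656 + 2*13*(1/294)) = 1/(96656 + 13/147) = 1/(14208445/147) = 147/14208445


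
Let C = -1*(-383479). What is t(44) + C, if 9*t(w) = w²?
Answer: 3453247/9 ≈ 3.8369e+5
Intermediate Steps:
t(w) = w²/9
C = 383479
t(44) + C = (⅑)*44² + 383479 = (⅑)*1936 + 383479 = 1936/9 + 383479 = 3453247/9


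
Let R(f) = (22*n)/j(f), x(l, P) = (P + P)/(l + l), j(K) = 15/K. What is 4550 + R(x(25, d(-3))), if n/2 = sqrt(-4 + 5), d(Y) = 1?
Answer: 1706294/375 ≈ 4550.1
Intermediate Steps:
x(l, P) = P/l (x(l, P) = (2*P)/((2*l)) = (2*P)*(1/(2*l)) = P/l)
n = 2 (n = 2*sqrt(-4 + 5) = 2*sqrt(1) = 2*1 = 2)
R(f) = 44*f/15 (R(f) = (22*2)/((15/f)) = 44*(f/15) = 44*f/15)
4550 + R(x(25, d(-3))) = 4550 + 44*(1/25)/15 = 4550 + 44*(1*(1/25))/15 = 4550 + (44/15)*(1/25) = 4550 + 44/375 = 1706294/375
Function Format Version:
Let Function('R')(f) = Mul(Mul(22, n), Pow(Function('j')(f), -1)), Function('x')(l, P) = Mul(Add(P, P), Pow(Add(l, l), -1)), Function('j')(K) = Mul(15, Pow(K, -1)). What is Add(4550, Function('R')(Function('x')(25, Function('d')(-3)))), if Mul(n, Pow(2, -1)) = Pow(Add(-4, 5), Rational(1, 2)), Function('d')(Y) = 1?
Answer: Rational(1706294, 375) ≈ 4550.1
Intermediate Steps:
Function('x')(l, P) = Mul(P, Pow(l, -1)) (Function('x')(l, P) = Mul(Mul(2, P), Pow(Mul(2, l), -1)) = Mul(Mul(2, P), Mul(Rational(1, 2), Pow(l, -1))) = Mul(P, Pow(l, -1)))
n = 2 (n = Mul(2, Pow(Add(-4, 5), Rational(1, 2))) = Mul(2, Pow(1, Rational(1, 2))) = Mul(2, 1) = 2)
Function('R')(f) = Mul(Rational(44, 15), f) (Function('R')(f) = Mul(Mul(22, 2), Pow(Mul(15, Pow(f, -1)), -1)) = Mul(44, Mul(Rational(1, 15), f)) = Mul(Rational(44, 15), f))
Add(4550, Function('R')(Function('x')(25, Function('d')(-3)))) = Add(4550, Mul(Rational(44, 15), Mul(1, Pow(25, -1)))) = Add(4550, Mul(Rational(44, 15), Mul(1, Rational(1, 25)))) = Add(4550, Mul(Rational(44, 15), Rational(1, 25))) = Add(4550, Rational(44, 375)) = Rational(1706294, 375)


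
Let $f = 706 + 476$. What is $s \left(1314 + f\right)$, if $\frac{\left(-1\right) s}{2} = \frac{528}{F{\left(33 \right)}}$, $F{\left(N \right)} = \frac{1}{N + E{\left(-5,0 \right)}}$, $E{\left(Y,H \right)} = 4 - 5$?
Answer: $-84344832$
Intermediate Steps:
$E{\left(Y,H \right)} = -1$ ($E{\left(Y,H \right)} = 4 - 5 = -1$)
$f = 1182$
$F{\left(N \right)} = \frac{1}{-1 + N}$ ($F{\left(N \right)} = \frac{1}{N - 1} = \frac{1}{-1 + N}$)
$s = -33792$ ($s = - 2 \frac{528}{\frac{1}{-1 + 33}} = - 2 \frac{528}{\frac{1}{32}} = - 2 \cdot 528 \frac{1}{\frac{1}{32}} = - 2 \cdot 528 \cdot 32 = \left(-2\right) 16896 = -33792$)
$s \left(1314 + f\right) = - 33792 \left(1314 + 1182\right) = \left(-33792\right) 2496 = -84344832$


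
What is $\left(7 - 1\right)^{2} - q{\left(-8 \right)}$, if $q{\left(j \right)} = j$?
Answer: $44$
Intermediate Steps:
$\left(7 - 1\right)^{2} - q{\left(-8 \right)} = \left(7 - 1\right)^{2} - -8 = 6^{2} + 8 = 36 + 8 = 44$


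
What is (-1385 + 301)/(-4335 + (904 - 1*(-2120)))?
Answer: 1084/1311 ≈ 0.82685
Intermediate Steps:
(-1385 + 301)/(-4335 + (904 - 1*(-2120))) = -1084/(-4335 + (904 + 2120)) = -1084/(-4335 + 3024) = -1084/(-1311) = -1084*(-1/1311) = 1084/1311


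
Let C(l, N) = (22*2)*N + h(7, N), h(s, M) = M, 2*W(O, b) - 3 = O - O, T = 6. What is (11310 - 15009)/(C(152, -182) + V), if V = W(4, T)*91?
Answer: 2466/5369 ≈ 0.45930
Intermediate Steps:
W(O, b) = 3/2 (W(O, b) = 3/2 + (O - O)/2 = 3/2 + (½)*0 = 3/2 + 0 = 3/2)
V = 273/2 (V = (3/2)*91 = 273/2 ≈ 136.50)
C(l, N) = 45*N (C(l, N) = (22*2)*N + N = 44*N + N = 45*N)
(11310 - 15009)/(C(152, -182) + V) = (11310 - 15009)/(45*(-182) + 273/2) = -3699/(-8190 + 273/2) = -3699/(-16107/2) = -3699*(-2/16107) = 2466/5369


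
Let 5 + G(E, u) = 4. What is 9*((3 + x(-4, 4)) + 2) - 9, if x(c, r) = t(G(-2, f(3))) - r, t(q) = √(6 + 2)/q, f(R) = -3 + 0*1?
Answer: -18*√2 ≈ -25.456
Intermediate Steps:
f(R) = -3 (f(R) = -3 + 0 = -3)
G(E, u) = -1 (G(E, u) = -5 + 4 = -1)
t(q) = 2*√2/q (t(q) = √8/q = (2*√2)/q = 2*√2/q)
x(c, r) = -r - 2*√2 (x(c, r) = 2*√2/(-1) - r = 2*√2*(-1) - r = -2*√2 - r = -r - 2*√2)
9*((3 + x(-4, 4)) + 2) - 9 = 9*((3 + (-1*4 - 2*√2)) + 2) - 9 = 9*((3 + (-4 - 2*√2)) + 2) - 9 = 9*((-1 - 2*√2) + 2) - 9 = 9*(1 - 2*√2) - 9 = (9 - 18*√2) - 9 = -18*√2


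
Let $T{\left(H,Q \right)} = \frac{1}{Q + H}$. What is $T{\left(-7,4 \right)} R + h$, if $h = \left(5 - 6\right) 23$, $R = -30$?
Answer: $-13$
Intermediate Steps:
$T{\left(H,Q \right)} = \frac{1}{H + Q}$
$h = -23$ ($h = \left(-1\right) 23 = -23$)
$T{\left(-7,4 \right)} R + h = \frac{1}{-7 + 4} \left(-30\right) - 23 = \frac{1}{-3} \left(-30\right) - 23 = \left(- \frac{1}{3}\right) \left(-30\right) - 23 = 10 - 23 = -13$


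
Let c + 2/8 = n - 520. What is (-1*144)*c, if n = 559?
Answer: -5580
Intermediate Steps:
c = 155/4 (c = -¼ + (559 - 520) = -¼ + 39 = 155/4 ≈ 38.750)
(-1*144)*c = -1*144*(155/4) = -144*155/4 = -5580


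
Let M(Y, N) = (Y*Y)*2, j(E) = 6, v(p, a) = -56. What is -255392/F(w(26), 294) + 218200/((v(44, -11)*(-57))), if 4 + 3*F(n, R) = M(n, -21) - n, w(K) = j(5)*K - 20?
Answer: 58286173/1225329 ≈ 47.568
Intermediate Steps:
M(Y, N) = 2*Y² (M(Y, N) = Y²*2 = 2*Y²)
w(K) = -20 + 6*K (w(K) = 6*K - 20 = -20 + 6*K)
F(n, R) = -4/3 - n/3 + 2*n²/3 (F(n, R) = -4/3 + (2*n² - n)/3 = -4/3 + (-n + 2*n²)/3 = -4/3 + (-n/3 + 2*n²/3) = -4/3 - n/3 + 2*n²/3)
-255392/F(w(26), 294) + 218200/((v(44, -11)*(-57))) = -255392/(-4/3 - (-20 + 6*26)/3 + 2*(-20 + 6*26)²/3) + 218200/((-56*(-57))) = -255392/(-4/3 - (-20 + 156)/3 + 2*(-20 + 156)²/3) + 218200/3192 = -255392/(-4/3 - ⅓*136 + (⅔)*136²) + 218200*(1/3192) = -255392/(-4/3 - 136/3 + (⅔)*18496) + 27275/399 = -255392/(-4/3 - 136/3 + 36992/3) + 27275/399 = -255392/12284 + 27275/399 = -255392*1/12284 + 27275/399 = -63848/3071 + 27275/399 = 58286173/1225329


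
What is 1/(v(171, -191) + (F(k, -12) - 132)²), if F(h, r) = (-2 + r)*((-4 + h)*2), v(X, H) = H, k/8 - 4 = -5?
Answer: 1/41425 ≈ 2.4140e-5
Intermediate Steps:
k = -8 (k = 32 + 8*(-5) = 32 - 40 = -8)
F(h, r) = (-8 + 2*h)*(-2 + r) (F(h, r) = (-2 + r)*(-8 + 2*h) = (-8 + 2*h)*(-2 + r))
1/(v(171, -191) + (F(k, -12) - 132)²) = 1/(-191 + ((16 - 8*(-12) - 4*(-8) + 2*(-8)*(-12)) - 132)²) = 1/(-191 + ((16 + 96 + 32 + 192) - 132)²) = 1/(-191 + (336 - 132)²) = 1/(-191 + 204²) = 1/(-191 + 41616) = 1/41425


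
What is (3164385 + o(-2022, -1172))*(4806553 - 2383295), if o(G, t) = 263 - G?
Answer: 7673658410860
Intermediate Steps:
(3164385 + o(-2022, -1172))*(4806553 - 2383295) = (3164385 + (263 - 1*(-2022)))*(4806553 - 2383295) = (3164385 + (263 + 2022))*2423258 = (3164385 + 2285)*2423258 = 3166670*2423258 = 7673658410860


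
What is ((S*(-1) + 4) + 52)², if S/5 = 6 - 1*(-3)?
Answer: 121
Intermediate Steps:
S = 45 (S = 5*(6 - 1*(-3)) = 5*(6 + 3) = 5*9 = 45)
((S*(-1) + 4) + 52)² = ((45*(-1) + 4) + 52)² = ((-45 + 4) + 52)² = (-41 + 52)² = 11² = 121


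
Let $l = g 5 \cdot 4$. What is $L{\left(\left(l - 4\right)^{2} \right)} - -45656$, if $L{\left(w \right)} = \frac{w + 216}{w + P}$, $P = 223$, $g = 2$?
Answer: $\frac{9907568}{217} \approx 45657.0$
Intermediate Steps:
$l = 40$ ($l = 2 \cdot 5 \cdot 4 = 10 \cdot 4 = 40$)
$L{\left(w \right)} = \frac{216 + w}{223 + w}$ ($L{\left(w \right)} = \frac{w + 216}{w + 223} = \frac{216 + w}{223 + w}$)
$L{\left(\left(l - 4\right)^{2} \right)} - -45656 = \frac{216 + \left(40 - 4\right)^{2}}{223 + \left(40 - 4\right)^{2}} - -45656 = \frac{216 + 36^{2}}{223 + 36^{2}} + 45656 = \frac{216 + 1296}{223 + 1296} + 45656 = \frac{1}{1519} \cdot 1512 + 45656 = \frac{216}{217} + 45656 = \frac{9907568}{217}$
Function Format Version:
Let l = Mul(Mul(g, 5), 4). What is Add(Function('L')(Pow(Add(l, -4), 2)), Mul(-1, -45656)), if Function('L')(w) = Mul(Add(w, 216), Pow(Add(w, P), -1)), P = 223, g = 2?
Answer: Rational(9907568, 217) ≈ 45657.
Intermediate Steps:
l = 40 (l = Mul(Mul(2, 5), 4) = Mul(10, 4) = 40)
Function('L')(w) = Mul(Pow(Add(223, w), -1), Add(216, w)) (Function('L')(w) = Mul(Add(w, 216), Pow(Add(w, 223), -1)) = Mul(Add(216, w), Pow(Add(223, w), -1)) = Mul(Pow(Add(223, w), -1), Add(216, w)))
Add(Function('L')(Pow(Add(l, -4), 2)), Mul(-1, -45656)) = Add(Mul(Pow(Add(223, Pow(Add(40, -4), 2)), -1), Add(216, Pow(Add(40, -4), 2))), Mul(-1, -45656)) = Add(Mul(Pow(Add(223, Pow(36, 2)), -1), Add(216, Pow(36, 2))), 45656) = Add(Mul(Pow(Add(223, 1296), -1), Add(216, 1296)), 45656) = Add(Mul(Pow(1519, -1), 1512), 45656) = Add(Mul(Rational(1, 1519), 1512), 45656) = Add(Rational(216, 217), 45656) = Rational(9907568, 217)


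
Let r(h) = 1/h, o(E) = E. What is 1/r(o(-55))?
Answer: -55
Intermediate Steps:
1/r(o(-55)) = 1/(1/(-55)) = 1/(-1/55) = -55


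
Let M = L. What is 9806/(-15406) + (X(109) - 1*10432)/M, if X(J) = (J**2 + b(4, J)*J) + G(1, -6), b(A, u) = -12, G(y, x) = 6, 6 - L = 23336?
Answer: -115519331/179710990 ≈ -0.64281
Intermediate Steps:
L = -23330 (L = 6 - 1*23336 = 6 - 23336 = -23330)
M = -23330
X(J) = 6 + J**2 - 12*J (X(J) = (J**2 - 12*J) + 6 = 6 + J**2 - 12*J)
9806/(-15406) + (X(109) - 1*10432)/M = 9806/(-15406) + ((6 + 109**2 - 12*109) - 1*10432)/(-23330) = 9806*(-1/15406) + ((6 + 11881 - 1308) - 10432)*(-1/23330) = -4903/7703 + (10579 - 10432)*(-1/23330) = -4903/7703 + 147*(-1/23330) = -4903/7703 - 147/23330 = -115519331/179710990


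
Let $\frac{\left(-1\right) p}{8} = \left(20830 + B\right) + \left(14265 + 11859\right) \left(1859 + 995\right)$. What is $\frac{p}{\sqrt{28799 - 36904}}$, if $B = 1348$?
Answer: $\frac{596640592 i \sqrt{8105}}{8105} \approx 6.6273 \cdot 10^{6} i$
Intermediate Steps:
$p = -596640592$ ($p = - 8 \left(\left(20830 + 1348\right) + \left(14265 + 11859\right) \left(1859 + 995\right)\right) = - 8 \left(22178 + 26124 \cdot 2854\right) = - 8 \left(22178 + 74557896\right) = \left(-8\right) 74580074 = -596640592$)
$\frac{p}{\sqrt{28799 - 36904}} = - \frac{596640592}{\sqrt{28799 - 36904}} = - \frac{596640592}{\sqrt{-8105}} = - \frac{596640592}{i \sqrt{8105}} = - 596640592 \left(- \frac{i \sqrt{8105}}{8105}\right) = \frac{596640592 i \sqrt{8105}}{8105}$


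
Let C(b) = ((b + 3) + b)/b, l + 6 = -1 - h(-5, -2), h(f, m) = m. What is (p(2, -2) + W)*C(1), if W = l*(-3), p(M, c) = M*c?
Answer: 55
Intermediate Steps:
l = -5 (l = -6 + (-1 - 1*(-2)) = -6 + (-1 + 2) = -6 + 1 = -5)
W = 15 (W = -5*(-3) = 15)
C(b) = (3 + 2*b)/b (C(b) = ((3 + b) + b)/b = (3 + 2*b)/b)
(p(2, -2) + W)*C(1) = (2*(-2) + 15)*(2 + 3/1) = (-4 + 15)*(2 + 3*1) = 11*(2 + 3) = 11*5 = 55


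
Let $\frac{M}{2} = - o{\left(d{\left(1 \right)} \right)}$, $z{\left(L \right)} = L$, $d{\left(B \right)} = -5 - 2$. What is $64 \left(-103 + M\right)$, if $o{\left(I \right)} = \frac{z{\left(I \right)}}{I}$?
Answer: $-6720$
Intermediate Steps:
$d{\left(B \right)} = -7$
$o{\left(I \right)} = 1$ ($o{\left(I \right)} = \frac{I}{I} = 1$)
$M = -2$ ($M = 2 \left(\left(-1\right) 1\right) = 2 \left(-1\right) = -2$)
$64 \left(-103 + M\right) = 64 \left(-103 - 2\right) = 64 \left(-105\right) = -6720$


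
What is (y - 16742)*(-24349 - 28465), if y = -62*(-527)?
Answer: -841432648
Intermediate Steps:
y = 32674
(y - 16742)*(-24349 - 28465) = (32674 - 16742)*(-24349 - 28465) = 15932*(-52814) = -841432648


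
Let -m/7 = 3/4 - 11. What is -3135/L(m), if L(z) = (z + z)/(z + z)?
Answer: -3135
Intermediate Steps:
m = 287/4 (m = -7*(3/4 - 11) = -7*(3*(¼) - 11) = -7*(¾ - 11) = -7*(-41/4) = 287/4 ≈ 71.750)
L(z) = 1 (L(z) = (2*z)/((2*z)) = (2*z)*(1/(2*z)) = 1)
-3135/L(m) = -3135/1 = -3135*1 = -3135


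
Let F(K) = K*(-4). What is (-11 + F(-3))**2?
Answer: 1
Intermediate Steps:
F(K) = -4*K
(-11 + F(-3))**2 = (-11 - 4*(-3))**2 = (-11 + 12)**2 = 1**2 = 1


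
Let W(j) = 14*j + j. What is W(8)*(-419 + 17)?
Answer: -48240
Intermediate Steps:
W(j) = 15*j
W(8)*(-419 + 17) = (15*8)*(-419 + 17) = 120*(-402) = -48240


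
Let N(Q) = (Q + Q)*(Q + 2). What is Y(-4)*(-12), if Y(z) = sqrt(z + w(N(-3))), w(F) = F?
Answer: -12*sqrt(2) ≈ -16.971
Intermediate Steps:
N(Q) = 2*Q*(2 + Q) (N(Q) = (2*Q)*(2 + Q) = 2*Q*(2 + Q))
Y(z) = sqrt(6 + z) (Y(z) = sqrt(z + 2*(-3)*(2 - 3)) = sqrt(z + 2*(-3)*(-1)) = sqrt(z + 6) = sqrt(6 + z))
Y(-4)*(-12) = sqrt(6 - 4)*(-12) = sqrt(2)*(-12) = -12*sqrt(2)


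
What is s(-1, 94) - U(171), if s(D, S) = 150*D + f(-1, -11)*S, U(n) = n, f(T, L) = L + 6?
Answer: -791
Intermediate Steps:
f(T, L) = 6 + L
s(D, S) = -5*S + 150*D (s(D, S) = 150*D + (6 - 11)*S = 150*D - 5*S = -5*S + 150*D)
s(-1, 94) - U(171) = (-5*94 + 150*(-1)) - 1*171 = (-470 - 150) - 171 = -620 - 171 = -791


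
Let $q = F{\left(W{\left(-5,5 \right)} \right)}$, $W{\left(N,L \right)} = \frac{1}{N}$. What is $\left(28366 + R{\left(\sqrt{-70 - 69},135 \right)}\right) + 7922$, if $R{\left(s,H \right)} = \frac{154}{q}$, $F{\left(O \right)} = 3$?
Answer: $\frac{109018}{3} \approx 36339.0$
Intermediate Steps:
$q = 3$
$R{\left(s,H \right)} = \frac{154}{3}$
$\left(28366 + R{\left(\sqrt{-70 - 69},135 \right)}\right) + 7922 = \left(28366 + \frac{154}{3}\right) + 7922 = \frac{85252}{3} + 7922 = \frac{109018}{3}$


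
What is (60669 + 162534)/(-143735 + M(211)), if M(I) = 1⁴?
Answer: -223203/143734 ≈ -1.5529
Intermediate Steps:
M(I) = 1
(60669 + 162534)/(-143735 + M(211)) = (60669 + 162534)/(-143735 + 1) = 223203/(-143734) = 223203*(-1/143734) = -223203/143734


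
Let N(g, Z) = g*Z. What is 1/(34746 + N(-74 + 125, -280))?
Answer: 1/20466 ≈ 4.8862e-5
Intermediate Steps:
N(g, Z) = Z*g
1/(34746 + N(-74 + 125, -280)) = 1/(34746 - 280*(-74 + 125)) = 1/(34746 - 280*51) = 1/(34746 - 14280) = 1/20466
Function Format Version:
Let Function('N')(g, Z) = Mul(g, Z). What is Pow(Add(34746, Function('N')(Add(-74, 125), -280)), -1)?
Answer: Rational(1, 20466) ≈ 4.8862e-5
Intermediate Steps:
Function('N')(g, Z) = Mul(Z, g)
Pow(Add(34746, Function('N')(Add(-74, 125), -280)), -1) = Pow(Add(34746, Mul(-280, Add(-74, 125))), -1) = Pow(Add(34746, Mul(-280, 51)), -1) = Pow(Add(34746, -14280), -1) = Pow(20466, -1) = Rational(1, 20466)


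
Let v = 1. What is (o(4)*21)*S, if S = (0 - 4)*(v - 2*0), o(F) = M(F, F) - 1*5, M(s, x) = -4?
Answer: 756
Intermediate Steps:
o(F) = -9 (o(F) = -4 - 1*5 = -4 - 5 = -9)
S = -4 (S = (0 - 4)*(1 - 2*0) = -4*(1 + 0) = -4*1 = -4)
(o(4)*21)*S = -9*21*(-4) = -189*(-4) = 756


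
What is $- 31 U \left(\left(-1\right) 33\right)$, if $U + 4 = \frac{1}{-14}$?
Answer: $- \frac{58311}{14} \approx -4165.1$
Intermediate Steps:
$U = - \frac{57}{14}$ ($U = -4 + \frac{1}{-14} = -4 - \frac{1}{14} = - \frac{57}{14} \approx -4.0714$)
$- 31 U \left(\left(-1\right) 33\right) = \left(-31\right) \left(- \frac{57}{14}\right) \left(\left(-1\right) 33\right) = \frac{1767}{14} \left(-33\right) = - \frac{58311}{14}$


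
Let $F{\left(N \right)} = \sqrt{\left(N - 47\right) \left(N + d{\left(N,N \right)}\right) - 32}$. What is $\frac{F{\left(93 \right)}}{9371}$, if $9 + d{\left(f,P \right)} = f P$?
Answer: $\frac{\sqrt{401686}}{9371} \approx 0.067633$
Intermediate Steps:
$d{\left(f,P \right)} = -9 + P f$ ($d{\left(f,P \right)} = -9 + f P = -9 + P f$)
$F{\left(N \right)} = \sqrt{-32 + \left(-47 + N\right) \left(-9 + N + N^{2}\right)}$ ($F{\left(N \right)} = \sqrt{\left(N - 47\right) \left(N + \left(-9 + N N\right)\right) - 32} = \sqrt{\left(-47 + N\right) \left(N + \left(-9 + N^{2}\right)\right) - 32} = \sqrt{\left(-47 + N\right) \left(-9 + N + N^{2}\right) - 32} = \sqrt{-32 + \left(-47 + N\right) \left(-9 + N + N^{2}\right)}$)
$\frac{F{\left(93 \right)}}{9371} = \frac{\sqrt{391 + 93^{3} - 5208 - 46 \cdot 93^{2}}}{9371} = \sqrt{391 + 804357 - 5208 - 397854} \cdot \frac{1}{9371} = \sqrt{401686} \cdot \frac{1}{9371} = \frac{\sqrt{401686}}{9371}$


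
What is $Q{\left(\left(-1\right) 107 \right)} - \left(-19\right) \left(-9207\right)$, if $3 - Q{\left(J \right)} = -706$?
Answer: $-174224$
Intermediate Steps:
$Q{\left(J \right)} = 709$ ($Q{\left(J \right)} = 3 - -706 = 3 + 706 = 709$)
$Q{\left(\left(-1\right) 107 \right)} - \left(-19\right) \left(-9207\right) = 709 - \left(-19\right) \left(-9207\right) = 709 - 174933 = -174224$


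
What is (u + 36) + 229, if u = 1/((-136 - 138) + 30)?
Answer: 64659/244 ≈ 265.00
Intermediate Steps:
u = -1/244 (u = 1/(-274 + 30) = 1/(-244) = -1/244 ≈ -0.0040984)
(u + 36) + 229 = (-1/244 + 36) + 229 = 8783/244 + 229 = 64659/244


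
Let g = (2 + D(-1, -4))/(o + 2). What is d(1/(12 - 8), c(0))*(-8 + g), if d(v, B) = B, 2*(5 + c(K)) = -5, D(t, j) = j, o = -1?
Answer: 75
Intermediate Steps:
c(K) = -15/2 (c(K) = -5 + (1/2)*(-5) = -5 - 5/2 = -15/2)
g = -2 (g = (2 - 4)/(-1 + 2) = -2/1 = -2*1 = -2)
d(1/(12 - 8), c(0))*(-8 + g) = -15*(-8 - 2)/2 = -15/2*(-10) = 75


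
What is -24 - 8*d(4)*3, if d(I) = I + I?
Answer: -216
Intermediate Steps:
d(I) = 2*I
-24 - 8*d(4)*3 = -24 - 8*2*4*3 = -24 - 64*3 = -24 - 8*24 = -24 - 192 = -216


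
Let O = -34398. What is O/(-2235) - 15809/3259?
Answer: 25589989/2427955 ≈ 10.540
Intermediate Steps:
O/(-2235) - 15809/3259 = -34398/(-2235) - 15809/3259 = -34398*(-1/2235) - 15809*1/3259 = 11466/745 - 15809/3259 = 25589989/2427955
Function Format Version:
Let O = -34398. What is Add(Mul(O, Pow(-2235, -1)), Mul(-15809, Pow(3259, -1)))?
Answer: Rational(25589989, 2427955) ≈ 10.540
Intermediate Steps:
Add(Mul(O, Pow(-2235, -1)), Mul(-15809, Pow(3259, -1))) = Add(Mul(-34398, Pow(-2235, -1)), Mul(-15809, Pow(3259, -1))) = Add(Mul(-34398, Rational(-1, 2235)), Mul(-15809, Rational(1, 3259))) = Add(Rational(11466, 745), Rational(-15809, 3259)) = Rational(25589989, 2427955)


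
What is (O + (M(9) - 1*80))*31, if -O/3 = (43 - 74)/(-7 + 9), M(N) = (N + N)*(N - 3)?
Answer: 4619/2 ≈ 2309.5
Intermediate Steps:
M(N) = 2*N*(-3 + N) (M(N) = (2*N)*(-3 + N) = 2*N*(-3 + N))
O = 93/2 (O = -3*(43 - 74)/(-7 + 9) = -(-93)/2 = -3*(-31/2) = 93/2 ≈ 46.500)
(O + (M(9) - 1*80))*31 = (93/2 + (2*9*(-3 + 9) - 1*80))*31 = (93/2 + (2*9*6 - 80))*31 = (93/2 + (108 - 80))*31 = (93/2 + 28)*31 = (149/2)*31 = 4619/2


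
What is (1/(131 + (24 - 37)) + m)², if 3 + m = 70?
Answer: 62520649/13924 ≈ 4490.1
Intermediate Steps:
m = 67 (m = -3 + 70 = 67)
(1/(131 + (24 - 37)) + m)² = (1/(131 + (24 - 37)) + 67)² = (1/(131 - 13) + 67)² = (1/118 + 67)² = (7907/118)² = 62520649/13924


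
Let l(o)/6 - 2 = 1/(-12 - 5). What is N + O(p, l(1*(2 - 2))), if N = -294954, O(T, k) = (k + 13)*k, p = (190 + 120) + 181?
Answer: -85158744/289 ≈ -2.9467e+5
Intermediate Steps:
l(o) = 198/17 (l(o) = 12 + 6/(-12 - 5) = 12 + 6/(-17) = 12 + 6*(-1/17) = 12 - 6/17 = 198/17)
p = 491 (p = 310 + 181 = 491)
O(T, k) = k*(13 + k) (O(T, k) = (13 + k)*k = k*(13 + k))
N + O(p, l(1*(2 - 2))) = -294954 + 198*(13 + 198/17)/17 = -294954 + (198/17)*(419/17) = -294954 + 82962/289 = -85158744/289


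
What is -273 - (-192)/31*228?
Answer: 35313/31 ≈ 1139.1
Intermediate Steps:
-273 - (-192)/31*228 = -273 - 8*(-24/31)*228 = -273 + (192/31)*228 = -273 + 43776/31 = 35313/31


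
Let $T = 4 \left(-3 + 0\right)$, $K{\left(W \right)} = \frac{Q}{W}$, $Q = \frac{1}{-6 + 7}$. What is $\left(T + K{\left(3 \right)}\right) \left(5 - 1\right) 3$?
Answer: $-140$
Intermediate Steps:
$Q = 1$ ($Q = 1^{-1} = 1$)
$K{\left(W \right)} = \frac{1}{W}$ ($K{\left(W \right)} = 1 \frac{1}{W} = \frac{1}{W}$)
$T = -12$ ($T = 4 \left(-3\right) = -12$)
$\left(T + K{\left(3 \right)}\right) \left(5 - 1\right) 3 = \left(-12 + \frac{1}{3}\right) \left(5 - 1\right) 3 = \left(-12 + \frac{1}{3}\right) 4 \cdot 3 = \left(- \frac{35}{3}\right) 12 = -140$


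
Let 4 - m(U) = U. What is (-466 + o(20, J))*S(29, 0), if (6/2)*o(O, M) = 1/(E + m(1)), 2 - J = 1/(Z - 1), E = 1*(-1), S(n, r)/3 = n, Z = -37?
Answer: -81055/2 ≈ -40528.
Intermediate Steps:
m(U) = 4 - U
S(n, r) = 3*n
E = -1
J = 77/38 (J = 2 - 1/(-37 - 1) = 2 - 1/(-38) = 2 - 1*(-1/38) = 2 + 1/38 = 77/38 ≈ 2.0263)
o(O, M) = ⅙ (o(O, M) = 1/(3*(-1 + (4 - 1*1))) = 1/(3*(-1 + (4 - 1))) = 1/(3*(-1 + 3)) = (⅓)/2 = (⅓)*(½) = ⅙)
(-466 + o(20, J))*S(29, 0) = (-466 + ⅙)*(3*29) = -2795/6*87 = -81055/2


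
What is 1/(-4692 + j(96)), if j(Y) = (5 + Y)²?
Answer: 1/5509 ≈ 0.00018152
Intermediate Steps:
1/(-4692 + j(96)) = 1/(-4692 + (5 + 96)²) = 1/(-4692 + 101²) = 1/(-4692 + 10201) = 1/5509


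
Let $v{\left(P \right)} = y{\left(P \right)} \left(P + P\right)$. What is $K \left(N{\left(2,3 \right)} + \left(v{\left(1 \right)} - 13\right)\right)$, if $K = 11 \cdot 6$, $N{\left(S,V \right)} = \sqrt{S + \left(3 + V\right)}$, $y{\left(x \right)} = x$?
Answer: $-726 + 132 \sqrt{2} \approx -539.32$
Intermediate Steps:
$N{\left(S,V \right)} = \sqrt{3 + S + V}$
$K = 66$
$v{\left(P \right)} = 2 P^{2}$ ($v{\left(P \right)} = P \left(P + P\right) = P 2 P = 2 P^{2}$)
$K \left(N{\left(2,3 \right)} + \left(v{\left(1 \right)} - 13\right)\right) = 66 \left(\sqrt{3 + 2 + 3} + \left(2 \cdot 1^{2} - 13\right)\right) = 66 \left(\sqrt{8} + \left(2 \cdot 1 - 13\right)\right) = 66 \left(2 \sqrt{2} + \left(2 - 13\right)\right) = 66 \left(2 \sqrt{2} - 11\right) = 66 \left(-11 + 2 \sqrt{2}\right) = -726 + 132 \sqrt{2}$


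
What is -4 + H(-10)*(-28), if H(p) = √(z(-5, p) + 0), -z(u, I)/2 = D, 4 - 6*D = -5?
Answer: -4 - 28*I*√3 ≈ -4.0 - 48.497*I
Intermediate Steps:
D = 3/2 (D = ⅔ - ⅙*(-5) = ⅔ + ⅚ = 3/2 ≈ 1.5000)
z(u, I) = -3 (z(u, I) = -2*3/2 = -3)
H(p) = I*√3 (H(p) = √(-3 + 0) = √(-3) = I*√3)
-4 + H(-10)*(-28) = -4 + (I*√3)*(-28) = -4 - 28*I*√3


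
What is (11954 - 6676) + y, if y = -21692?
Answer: -16414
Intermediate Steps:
(11954 - 6676) + y = (11954 - 6676) - 21692 = 5278 - 21692 = -16414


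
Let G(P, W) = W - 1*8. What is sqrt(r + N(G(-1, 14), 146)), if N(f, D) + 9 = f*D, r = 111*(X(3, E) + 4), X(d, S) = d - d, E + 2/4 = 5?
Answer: sqrt(1311) ≈ 36.208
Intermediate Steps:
E = 9/2 (E = -1/2 + 5 = 9/2 ≈ 4.5000)
X(d, S) = 0
r = 444 (r = 111*(0 + 4) = 111*4 = 444)
G(P, W) = -8 + W (G(P, W) = W - 8 = -8 + W)
N(f, D) = -9 + D*f (N(f, D) = -9 + f*D = -9 + D*f)
sqrt(r + N(G(-1, 14), 146)) = sqrt(444 + (-9 + 146*(-8 + 14))) = sqrt(444 + (-9 + 146*6)) = sqrt(444 + (-9 + 876)) = sqrt(444 + 867) = sqrt(1311)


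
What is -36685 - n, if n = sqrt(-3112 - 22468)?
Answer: -36685 - 2*I*sqrt(6395) ≈ -36685.0 - 159.94*I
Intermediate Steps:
n = 2*I*sqrt(6395) (n = sqrt(-25580) = 2*I*sqrt(6395) ≈ 159.94*I)
-36685 - n = -36685 - 2*I*sqrt(6395)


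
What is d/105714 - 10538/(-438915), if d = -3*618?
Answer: 16681429/2577747795 ≈ 0.0064713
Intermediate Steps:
d = -1854
d/105714 - 10538/(-438915) = -1854/105714 - 10538/(-438915) = -1854*1/105714 - 10538*(-1/438915) = -103/5873 + 10538/438915 = 16681429/2577747795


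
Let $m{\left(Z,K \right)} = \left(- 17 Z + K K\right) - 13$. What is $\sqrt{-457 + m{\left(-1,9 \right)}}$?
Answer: $2 i \sqrt{93} \approx 19.287 i$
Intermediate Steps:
$m{\left(Z,K \right)} = -13 + K^{2} - 17 Z$ ($m{\left(Z,K \right)} = \left(- 17 Z + K^{2}\right) - 13 = \left(K^{2} - 17 Z\right) - 13 = -13 + K^{2} - 17 Z$)
$\sqrt{-457 + m{\left(-1,9 \right)}} = \sqrt{-457 - \left(-4 - 81\right)} = \sqrt{-457 + \left(-13 + 81 + 17\right)} = \sqrt{-457 + 85} = \sqrt{-372} = 2 i \sqrt{93}$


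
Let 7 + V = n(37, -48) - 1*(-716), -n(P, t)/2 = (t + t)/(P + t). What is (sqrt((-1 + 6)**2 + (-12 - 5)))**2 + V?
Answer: 7695/11 ≈ 699.54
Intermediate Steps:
n(P, t) = -4*t/(P + t) (n(P, t) = -2*(t + t)/(P + t) = -2*2*t/(P + t) = -4*t/(P + t))
V = 7607/11 (V = -7 + (-4*(-48)/(37 - 48) - 1*(-716)) = -7 + (-4*(-48)/(-11) + 716) = -7 + (-4*(-48)*(-1/11) + 716) = -7 + (-192/11 + 716) = -7 + 7684/11 = 7607/11 ≈ 691.54)
(sqrt((-1 + 6)**2 + (-12 - 5)))**2 + V = (sqrt((-1 + 6)**2 + (-12 - 5)))**2 + 7607/11 = (sqrt(5**2 - 17))**2 + 7607/11 = (sqrt(25 - 17))**2 + 7607/11 = (sqrt(8))**2 + 7607/11 = (2*sqrt(2))**2 + 7607/11 = 8 + 7607/11 = 7695/11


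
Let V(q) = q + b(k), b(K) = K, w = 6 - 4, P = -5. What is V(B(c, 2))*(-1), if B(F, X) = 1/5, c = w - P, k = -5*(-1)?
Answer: -26/5 ≈ -5.2000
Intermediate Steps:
w = 2
k = 5
c = 7 (c = 2 - 1*(-5) = 2 + 5 = 7)
B(F, X) = ⅕ (B(F, X) = 1*(⅕) = ⅕)
V(q) = 5 + q (V(q) = q + 5 = 5 + q)
V(B(c, 2))*(-1) = (5 + ⅕)*(-1) = (26/5)*(-1) = -26/5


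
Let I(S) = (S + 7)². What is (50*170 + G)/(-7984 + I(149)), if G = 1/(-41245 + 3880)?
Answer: 317602499/610992480 ≈ 0.51981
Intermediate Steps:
G = -1/37365 (G = 1/(-37365) = -1/37365 ≈ -2.6763e-5)
I(S) = (7 + S)²
(50*170 + G)/(-7984 + I(149)) = (50*170 - 1/37365)/(-7984 + (7 + 149)²) = (8500 - 1/37365)/(-7984 + 156²) = 317602499/(37365*(-7984 + 24336)) = (317602499/37365)/16352 = (317602499/37365)*(1/16352) = 317602499/610992480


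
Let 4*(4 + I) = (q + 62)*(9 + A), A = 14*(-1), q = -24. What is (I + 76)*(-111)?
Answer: -5439/2 ≈ -2719.5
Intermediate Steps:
A = -14
I = -103/2 (I = -4 + ((-24 + 62)*(9 - 14))/4 = -4 + (38*(-5))/4 = -4 + (¼)*(-190) = -4 - 95/2 = -103/2 ≈ -51.500)
(I + 76)*(-111) = (-103/2 + 76)*(-111) = (49/2)*(-111) = -5439/2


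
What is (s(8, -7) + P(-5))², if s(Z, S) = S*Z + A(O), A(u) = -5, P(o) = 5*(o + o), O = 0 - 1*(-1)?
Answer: 12321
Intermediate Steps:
O = 1 (O = 0 + 1 = 1)
P(o) = 10*o (P(o) = 5*(2*o) = 10*o)
s(Z, S) = -5 + S*Z (s(Z, S) = S*Z - 5 = -5 + S*Z)
(s(8, -7) + P(-5))² = ((-5 - 7*8) + 10*(-5))² = ((-5 - 56) - 50)² = (-61 - 50)² = (-111)² = 12321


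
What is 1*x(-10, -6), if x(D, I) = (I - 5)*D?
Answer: 110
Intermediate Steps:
x(D, I) = D*(-5 + I) (x(D, I) = (-5 + I)*D = D*(-5 + I))
1*x(-10, -6) = 1*(-10*(-5 - 6)) = 1*(-10*(-11)) = 1*110 = 110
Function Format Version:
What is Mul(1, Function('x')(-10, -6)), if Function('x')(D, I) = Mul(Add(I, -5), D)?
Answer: 110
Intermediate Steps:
Function('x')(D, I) = Mul(D, Add(-5, I)) (Function('x')(D, I) = Mul(Add(-5, I), D) = Mul(D, Add(-5, I)))
Mul(1, Function('x')(-10, -6)) = Mul(1, Mul(-10, Add(-5, -6))) = Mul(1, Mul(-10, -11)) = Mul(1, 110) = 110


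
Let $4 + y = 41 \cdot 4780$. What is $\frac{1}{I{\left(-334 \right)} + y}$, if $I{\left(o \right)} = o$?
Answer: $\frac{1}{195642} \approx 5.1114 \cdot 10^{-6}$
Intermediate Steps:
$y = 195976$ ($y = -4 + 41 \cdot 4780 = -4 + 195980 = 195976$)
$\frac{1}{I{\left(-334 \right)} + y} = \frac{1}{-334 + 195976} = \frac{1}{195642}$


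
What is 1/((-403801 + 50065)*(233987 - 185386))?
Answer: -1/17191923336 ≈ -5.8167e-11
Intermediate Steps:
1/((-403801 + 50065)*(233987 - 185386)) = 1/(-353736*48601) = 1/(-17191923336) = -1/17191923336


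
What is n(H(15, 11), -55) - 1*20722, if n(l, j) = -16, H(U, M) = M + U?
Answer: -20738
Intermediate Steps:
n(H(15, 11), -55) - 1*20722 = -16 - 1*20722 = -16 - 20722 = -20738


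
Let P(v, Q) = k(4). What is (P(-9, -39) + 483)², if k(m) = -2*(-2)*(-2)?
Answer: 225625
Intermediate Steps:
k(m) = -8 (k(m) = 4*(-2) = -8)
P(v, Q) = -8
(P(-9, -39) + 483)² = (-8 + 483)² = 475² = 225625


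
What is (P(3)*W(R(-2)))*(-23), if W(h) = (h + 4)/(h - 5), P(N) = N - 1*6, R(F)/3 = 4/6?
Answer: -138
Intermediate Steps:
R(F) = 2 (R(F) = 3*(4/6) = 3*(4*(⅙)) = 3*(⅔) = 2)
P(N) = -6 + N (P(N) = N - 6 = -6 + N)
W(h) = (4 + h)/(-5 + h)
(P(3)*W(R(-2)))*(-23) = ((-6 + 3)*((4 + 2)/(-5 + 2)))*(-23) = -3*6/(-3)*(-23) = -(-1)*6*(-23) = -3*(-2)*(-23) = 6*(-23) = -138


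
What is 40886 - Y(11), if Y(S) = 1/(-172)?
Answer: 7032393/172 ≈ 40886.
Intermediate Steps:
Y(S) = -1/172
40886 - Y(11) = 40886 - 1*(-1/172) = 40886 + 1/172 = 7032393/172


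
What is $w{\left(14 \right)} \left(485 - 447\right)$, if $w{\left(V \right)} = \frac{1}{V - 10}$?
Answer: $\frac{19}{2} \approx 9.5$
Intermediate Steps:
$w{\left(V \right)} = \frac{1}{-10 + V}$
$w{\left(14 \right)} \left(485 - 447\right) = \frac{485 - 447}{-10 + 14} = \frac{1}{4} \cdot 38 = \frac{19}{2}$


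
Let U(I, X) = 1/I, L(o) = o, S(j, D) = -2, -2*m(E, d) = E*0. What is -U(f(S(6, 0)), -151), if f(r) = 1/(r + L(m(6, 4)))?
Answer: 2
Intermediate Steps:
m(E, d) = 0 (m(E, d) = -E*0/2 = -½*0 = 0)
f(r) = 1/r (f(r) = 1/(r + 0) = 1/r)
-U(f(S(6, 0)), -151) = -1/(1/(-2)) = -1/(-½) = -1*(-2) = 2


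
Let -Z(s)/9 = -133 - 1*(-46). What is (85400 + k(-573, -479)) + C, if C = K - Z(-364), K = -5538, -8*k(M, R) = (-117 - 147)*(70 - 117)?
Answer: 77528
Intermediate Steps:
k(M, R) = -1551 (k(M, R) = -(-117 - 147)*(70 - 117)/8 = -(-33)*(-47) = -⅛*12408 = -1551)
Z(s) = 783 (Z(s) = -9*(-133 - 1*(-46)) = -9*(-133 + 46) = -9*(-87) = 783)
C = -6321 (C = -5538 - 1*783 = -5538 - 783 = -6321)
(85400 + k(-573, -479)) + C = (85400 - 1551) - 6321 = 83849 - 6321 = 77528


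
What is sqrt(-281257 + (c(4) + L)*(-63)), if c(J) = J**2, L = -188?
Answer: I*sqrt(270421) ≈ 520.02*I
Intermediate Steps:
sqrt(-281257 + (c(4) + L)*(-63)) = sqrt(-281257 + (4**2 - 188)*(-63)) = sqrt(-281257 + (16 - 188)*(-63)) = sqrt(-281257 - 172*(-63)) = sqrt(-281257 + 10836) = sqrt(-270421) = I*sqrt(270421)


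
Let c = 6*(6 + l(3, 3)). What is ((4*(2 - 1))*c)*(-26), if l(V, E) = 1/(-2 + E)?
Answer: -4368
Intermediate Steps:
c = 42 (c = 6*(6 + 1/(-2 + 3)) = 6*(6 + 1/1) = 6*(6 + 1) = 6*7 = 42)
((4*(2 - 1))*c)*(-26) = ((4*(2 - 1))*42)*(-26) = ((4*1)*42)*(-26) = (4*42)*(-26) = 168*(-26) = -4368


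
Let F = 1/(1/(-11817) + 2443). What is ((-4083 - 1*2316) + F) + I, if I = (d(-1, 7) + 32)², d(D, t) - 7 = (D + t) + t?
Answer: -106670684533/28868930 ≈ -3695.0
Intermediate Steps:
d(D, t) = 7 + D + 2*t (d(D, t) = 7 + ((D + t) + t) = 7 + (D + 2*t) = 7 + D + 2*t)
F = 11817/28868930 (F = 1/(-1/11817 + 2443) = 1/(28868930/11817) = 11817/28868930 ≈ 0.00040933)
I = 2704 (I = ((7 - 1 + 2*7) + 32)² = ((7 - 1 + 14) + 32)² = (20 + 32)² = 52² = 2704)
((-4083 - 1*2316) + F) + I = ((-4083 - 1*2316) + 11817/28868930) + 2704 = ((-4083 - 2316) + 11817/28868930) + 2704 = (-6399 + 11817/28868930) + 2704 = -184732271253/28868930 + 2704 = -106670684533/28868930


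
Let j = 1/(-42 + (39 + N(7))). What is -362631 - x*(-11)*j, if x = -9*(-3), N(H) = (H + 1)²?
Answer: -22120194/61 ≈ -3.6263e+5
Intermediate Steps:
N(H) = (1 + H)²
x = 27
j = 1/61 (j = 1/(-42 + (39 + (1 + 7)²)) = 1/(-42 + (39 + 8²)) = 1/(-42 + (39 + 64)) = 1/(-42 + 103) = 1/61 ≈ 0.016393)
-362631 - x*(-11)*j = -362631 - 27*(-11)/61 = -362631 - (-297)/61 = -362631 - 1*(-297/61) = -362631 + 297/61 = -22120194/61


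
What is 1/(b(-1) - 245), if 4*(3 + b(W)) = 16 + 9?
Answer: -4/967 ≈ -0.0041365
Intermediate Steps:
b(W) = 13/4 (b(W) = -3 + (16 + 9)/4 = -3 + (¼)*25 = -3 + 25/4 = 13/4)
1/(b(-1) - 245) = 1/(13/4 - 245) = 1/(-967/4) = -4/967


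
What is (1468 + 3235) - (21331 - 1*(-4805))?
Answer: -21433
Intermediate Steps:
(1468 + 3235) - (21331 - 1*(-4805)) = 4703 - (21331 + 4805) = 4703 - 1*26136 = 4703 - 26136 = -21433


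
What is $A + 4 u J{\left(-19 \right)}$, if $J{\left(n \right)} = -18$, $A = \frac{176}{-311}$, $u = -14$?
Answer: $\frac{313312}{311} \approx 1007.4$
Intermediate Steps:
$A = - \frac{176}{311}$ ($A = 176 \left(- \frac{1}{311}\right) = - \frac{176}{311} \approx -0.56592$)
$A + 4 u J{\left(-19 \right)} = - \frac{176}{311} + 4 \left(-14\right) \left(-18\right) = - \frac{176}{311} - -1008 = - \frac{176}{311} + 1008 = \frac{313312}{311}$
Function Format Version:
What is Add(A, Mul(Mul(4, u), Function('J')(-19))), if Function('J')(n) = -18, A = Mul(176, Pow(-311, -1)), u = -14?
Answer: Rational(313312, 311) ≈ 1007.4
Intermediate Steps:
A = Rational(-176, 311) (A = Mul(176, Rational(-1, 311)) = Rational(-176, 311) ≈ -0.56592)
Add(A, Mul(Mul(4, u), Function('J')(-19))) = Add(Rational(-176, 311), Mul(Mul(4, -14), -18)) = Add(Rational(-176, 311), Mul(-56, -18)) = Add(Rational(-176, 311), 1008) = Rational(313312, 311)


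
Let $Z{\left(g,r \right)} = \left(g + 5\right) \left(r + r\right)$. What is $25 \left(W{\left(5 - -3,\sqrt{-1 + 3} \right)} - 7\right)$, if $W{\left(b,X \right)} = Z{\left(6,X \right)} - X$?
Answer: $-175 + 525 \sqrt{2} \approx 567.46$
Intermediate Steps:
$Z{\left(g,r \right)} = 2 r \left(5 + g\right)$ ($Z{\left(g,r \right)} = \left(5 + g\right) 2 r = 2 r \left(5 + g\right)$)
$W{\left(b,X \right)} = 21 X$ ($W{\left(b,X \right)} = 2 X \left(5 + 6\right) - X = 2 X 11 - X = 22 X - X = 21 X$)
$25 \left(W{\left(5 - -3,\sqrt{-1 + 3} \right)} - 7\right) = 25 \left(21 \sqrt{-1 + 3} - 7\right) = 25 \left(21 \sqrt{2} - 7\right) = 25 \left(-7 + 21 \sqrt{2}\right) = -175 + 525 \sqrt{2}$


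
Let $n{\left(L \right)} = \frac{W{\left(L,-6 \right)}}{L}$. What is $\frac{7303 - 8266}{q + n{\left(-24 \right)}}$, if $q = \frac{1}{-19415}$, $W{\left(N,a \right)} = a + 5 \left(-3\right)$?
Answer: $- \frac{49857720}{45299} \approx -1100.6$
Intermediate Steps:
$W{\left(N,a \right)} = -15 + a$ ($W{\left(N,a \right)} = a - 15 = -15 + a$)
$q = - \frac{1}{19415} \approx -5.1507 \cdot 10^{-5}$
$n{\left(L \right)} = - \frac{21}{L}$ ($n{\left(L \right)} = \frac{-15 - 6}{L} = - \frac{21}{L}$)
$\frac{7303 - 8266}{q + n{\left(-24 \right)}} = \frac{7303 - 8266}{- \frac{1}{19415} - \frac{21}{-24}} = - \frac{963}{- \frac{1}{19415} - - \frac{7}{8}} = - \frac{963}{- \frac{1}{19415} + \frac{7}{8}} = - \frac{963}{\frac{135897}{155320}} = \left(-963\right) \frac{155320}{135897} = - \frac{49857720}{45299}$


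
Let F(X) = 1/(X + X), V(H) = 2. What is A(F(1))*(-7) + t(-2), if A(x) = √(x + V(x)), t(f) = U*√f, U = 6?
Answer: -7*√10/2 + 6*I*√2 ≈ -11.068 + 8.4853*I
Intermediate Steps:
t(f) = 6*√f
F(X) = 1/(2*X)
A(x) = √(2 + x) (A(x) = √(x + 2) = √(2 + x))
A(F(1))*(-7) + t(-2) = √(2 + (½)/1)*(-7) + 6*√(-2) = √(2 + (½)*1)*(-7) + 6*(I*√2) = √(2 + ½)*(-7) + 6*I*√2 = √(5/2)*(-7) + 6*I*√2 = (√10/2)*(-7) + 6*I*√2 = -7*√10/2 + 6*I*√2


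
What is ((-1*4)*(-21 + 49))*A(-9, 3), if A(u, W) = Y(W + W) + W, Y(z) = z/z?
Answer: -448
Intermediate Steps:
Y(z) = 1
A(u, W) = 1 + W
((-1*4)*(-21 + 49))*A(-9, 3) = ((-1*4)*(-21 + 49))*(1 + 3) = -4*28*4 = -112*4 = -448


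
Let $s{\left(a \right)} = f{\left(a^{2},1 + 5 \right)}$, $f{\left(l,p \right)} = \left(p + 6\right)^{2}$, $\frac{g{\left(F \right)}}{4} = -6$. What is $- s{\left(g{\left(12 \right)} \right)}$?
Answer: $-144$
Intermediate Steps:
$g{\left(F \right)} = -24$ ($g{\left(F \right)} = 4 \left(-6\right) = -24$)
$f{\left(l,p \right)} = \left(6 + p\right)^{2}$
$s{\left(a \right)} = 144$ ($s{\left(a \right)} = \left(6 + \left(1 + 5\right)\right)^{2} = \left(6 + 6\right)^{2} = 12^{2} = 144$)
$- s{\left(g{\left(12 \right)} \right)} = \left(-1\right) 144 = -144$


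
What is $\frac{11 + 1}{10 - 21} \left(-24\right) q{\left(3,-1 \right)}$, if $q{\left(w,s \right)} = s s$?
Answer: $\frac{288}{11} \approx 26.182$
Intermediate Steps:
$q{\left(w,s \right)} = s^{2}$
$\frac{11 + 1}{10 - 21} \left(-24\right) q{\left(3,-1 \right)} = \frac{11 + 1}{10 - 21} \left(-24\right) \left(-1\right)^{2} = \frac{12}{-11} \left(-24\right) 1 = 12 \left(- \frac{1}{11}\right) \left(-24\right) 1 = \left(- \frac{12}{11}\right) \left(-24\right) 1 = \frac{288}{11} \cdot 1 = \frac{288}{11}$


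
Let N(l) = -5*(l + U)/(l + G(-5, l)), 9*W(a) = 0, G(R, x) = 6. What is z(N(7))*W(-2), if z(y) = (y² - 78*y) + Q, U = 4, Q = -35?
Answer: 0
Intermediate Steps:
W(a) = 0 (W(a) = (⅑)*0 = 0)
N(l) = -5*(4 + l)/(6 + l) (N(l) = -5*(l + 4)/(l + 6) = -5*(4 + l)/(6 + l))
z(y) = -35 + y² - 78*y (z(y) = (y² - 78*y) - 35 = -35 + y² - 78*y)
z(N(7))*W(-2) = (-35 + (5*(-4 - 1*7)/(6 + 7))² - 390*(-4 - 1*7)/(6 + 7))*0 = (-35 + (5*(-4 - 7)/13)² - 390*(-4 - 7)/13)*0 = (-35 + (5*(1/13)*(-11))² - 390*(-11)/13)*0 = (-35 + (-55/13)² - 78*(-55/13))*0 = (-35 + 3025/169 + 330)*0 = (52880/169)*0 = 0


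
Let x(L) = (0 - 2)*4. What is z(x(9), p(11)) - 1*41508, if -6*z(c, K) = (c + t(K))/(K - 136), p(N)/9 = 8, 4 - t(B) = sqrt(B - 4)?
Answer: -3984769/96 - sqrt(17)/192 ≈ -41508.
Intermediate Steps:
t(B) = 4 - sqrt(-4 + B) (t(B) = 4 - sqrt(B - 4) = 4 - sqrt(-4 + B))
p(N) = 72 (p(N) = 9*8 = 72)
x(L) = -8 (x(L) = -2*4 = -8)
z(c, K) = -(4 + c - sqrt(-4 + K))/(6*(-136 + K)) (z(c, K) = -(c + (4 - sqrt(-4 + K)))/(6*(K - 136)) = -(4 + c - sqrt(-4 + K))/(6*(-136 + K)))
z(x(9), p(11)) - 1*41508 = (-4 + sqrt(-4 + 72) - 1*(-8))/(6*(-136 + 72)) - 1*41508 = (1/6)*(-4 + sqrt(68) + 8)/(-64) - 41508 = (1/6)*(-1/64)*(-4 + 2*sqrt(17) + 8) - 41508 = (1/6)*(-1/64)*(4 + 2*sqrt(17)) - 41508 = (-1/96 - sqrt(17)/192) - 41508 = -3984769/96 - sqrt(17)/192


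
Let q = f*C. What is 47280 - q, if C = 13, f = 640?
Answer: 38960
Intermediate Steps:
q = 8320 (q = 640*13 = 8320)
47280 - q = 47280 - 1*8320 = 47280 - 8320 = 38960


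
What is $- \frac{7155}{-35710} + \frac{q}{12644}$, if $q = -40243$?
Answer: $- \frac{134660971}{45151724} \approx -2.9824$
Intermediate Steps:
$- \frac{7155}{-35710} + \frac{q}{12644} = - \frac{7155}{-35710} - \frac{40243}{12644} = \left(-7155\right) \left(- \frac{1}{35710}\right) - \frac{40243}{12644} = \frac{1431}{7142} - \frac{40243}{12644} = - \frac{134660971}{45151724}$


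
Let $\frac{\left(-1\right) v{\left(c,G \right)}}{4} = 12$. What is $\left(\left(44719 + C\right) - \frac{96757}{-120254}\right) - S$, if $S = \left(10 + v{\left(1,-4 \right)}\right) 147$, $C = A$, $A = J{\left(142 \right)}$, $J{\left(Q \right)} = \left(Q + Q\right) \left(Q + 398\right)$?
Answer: $\frac{24491627667}{120254} \approx 2.0367 \cdot 10^{5}$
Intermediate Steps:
$J{\left(Q \right)} = 2 Q \left(398 + Q\right)$
$v{\left(c,G \right)} = -48$ ($v{\left(c,G \right)} = \left(-4\right) 12 = -48$)
$A = 153360$ ($A = 2 \cdot 142 \left(398 + 142\right) = 2 \cdot 142 \cdot 540 = 153360$)
$C = 153360$
$S = -5586$ ($S = \left(10 - 48\right) 147 = \left(-38\right) 147 = -5586$)
$\left(\left(44719 + C\right) - \frac{96757}{-120254}\right) - S = \left(\left(44719 + 153360\right) - \frac{96757}{-120254}\right) - -5586 = \left(198079 - - \frac{96757}{120254}\right) + 5586 = \left(198079 + \frac{96757}{120254}\right) + 5586 = \frac{23819888823}{120254} + 5586 = \frac{24491627667}{120254}$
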